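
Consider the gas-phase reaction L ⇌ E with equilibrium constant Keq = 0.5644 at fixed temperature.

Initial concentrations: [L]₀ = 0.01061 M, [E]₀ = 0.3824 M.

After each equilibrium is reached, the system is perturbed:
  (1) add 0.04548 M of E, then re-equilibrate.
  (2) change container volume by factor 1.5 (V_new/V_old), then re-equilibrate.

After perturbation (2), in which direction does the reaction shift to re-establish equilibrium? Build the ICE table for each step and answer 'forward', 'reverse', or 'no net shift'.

Direction: no net shift

Q₀ = 36.04 vs Keq = 0.5644 ⇒ Q>K, reverse
Step 1:
                    L           E
  Initial     0.01061      0.3824
  Change       0.2406     -0.2406
  Equil        0.2512      0.1418
  solve Keq expr → x = -0.2406; check Q = 0.5644
Then add 0.04548 M of E.
Step 2:
                    L           E
  Initial      0.2512      0.1873
  Change      0.02907    -0.02907
  Equil        0.2803      0.1582
  solve Keq expr → x = -0.02907; check Q = 0.5644
Then change container volume by factor 1.5 (V_new/V_old).
Step 3:
                    L           E
  Initial      0.1869      0.1055
  Change            0           0
  Equil        0.1869      0.1055
  solve Keq expr → x = 0; check Q = 0.5644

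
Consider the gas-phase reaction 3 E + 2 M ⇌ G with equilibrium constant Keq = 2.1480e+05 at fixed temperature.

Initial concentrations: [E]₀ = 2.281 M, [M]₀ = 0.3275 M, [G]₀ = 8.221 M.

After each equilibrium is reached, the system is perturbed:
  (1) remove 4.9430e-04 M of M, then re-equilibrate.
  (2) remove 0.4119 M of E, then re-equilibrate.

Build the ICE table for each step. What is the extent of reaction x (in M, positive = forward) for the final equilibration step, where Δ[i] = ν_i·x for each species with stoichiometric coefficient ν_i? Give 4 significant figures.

x = -6.1816e-04 M

Q₀ = 6.458 vs Keq = 2.1480e+05 ⇒ Q<K, forward
Step 1:
                   E          M          G
  I            2.281     0.3275      8.221
  C          -0.4873    -0.3249     0.1624
  E            1.794   0.002601      8.383
  solve Keq expr → x = 0.1624; check Q = 2.1480e+05
Then remove 4.9430e-04 M of M.
Step 2:
                   E          M          G
  I            1.794   0.002106      8.383
  C       7.3898e-04 4.9266e-04 -2.4633e-04
  E            1.794   0.002599      8.383
  solve Keq expr → x = -2.4633e-04; check Q = 2.1480e+05
Then remove 0.4119 M of E.
Step 3:
                   E          M          G
  I            1.382   0.002599      8.383
  C         0.001854   0.001236 -6.1816e-04
  E            1.384   0.003835      8.383
  solve Keq expr → x = -6.1816e-04; check Q = 2.1480e+05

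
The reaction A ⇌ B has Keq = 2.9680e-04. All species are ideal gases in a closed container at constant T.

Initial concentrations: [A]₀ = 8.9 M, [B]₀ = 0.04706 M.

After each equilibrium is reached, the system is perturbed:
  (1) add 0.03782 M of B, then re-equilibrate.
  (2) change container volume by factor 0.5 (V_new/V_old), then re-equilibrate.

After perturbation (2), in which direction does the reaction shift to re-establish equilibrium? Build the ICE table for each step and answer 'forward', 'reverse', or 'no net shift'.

Direction: no net shift

Q₀ = 0.005288 vs Keq = 2.9680e-04 ⇒ Q>K, reverse
Step 1:
                  A         B
  I             8.9   0.04706
  C         0.04441  -0.04441
  E           8.944  0.002655
  solve Keq expr → x = -0.04441; check Q = 2.9680e-04
Then add 0.03782 M of B.
Step 2:
                  A         B
  I           8.944   0.04047
  C         0.03781  -0.03781
  E           8.982  0.002666
  solve Keq expr → x = -0.03781; check Q = 2.9680e-04
Then change container volume by factor 0.5 (V_new/V_old).
Step 3:
                  A         B
  I           17.96  0.005332
  C               0         0
  E           17.96  0.005332
  solve Keq expr → x = 0; check Q = 2.9680e-04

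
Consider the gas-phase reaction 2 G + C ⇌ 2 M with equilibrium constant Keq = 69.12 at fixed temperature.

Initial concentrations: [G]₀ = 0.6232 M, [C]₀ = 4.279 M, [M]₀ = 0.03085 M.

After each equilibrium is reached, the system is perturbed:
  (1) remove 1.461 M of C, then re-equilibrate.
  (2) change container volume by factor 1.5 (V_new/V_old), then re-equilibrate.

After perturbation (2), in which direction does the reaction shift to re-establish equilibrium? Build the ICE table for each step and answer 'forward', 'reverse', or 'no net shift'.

Direction: reverse

Q₀ = 5.7268e-04 vs Keq = 69.12 ⇒ Q<K, forward
Step 1:
                  G         C         M
  I          0.6232     4.279   0.03085
  C          -0.586    -0.293     0.586
  E         0.03717     3.986    0.6169
  solve Keq expr → x = 0.293; check Q = 69.12
Then remove 1.461 M of C.
Step 2:
                  G         C         M
  I         0.03717     2.525    0.6169
  C        0.008822  0.004411 -0.008822
  E         0.04599     2.529    0.6081
  solve Keq expr → x = -0.004411; check Q = 69.12
Then change container volume by factor 1.5 (V_new/V_old).
Step 3:
                  G         C         M
  I         0.03066     1.686    0.4054
  C        0.006275  0.003137 -0.006275
  E         0.03693     1.689    0.3991
  solve Keq expr → x = -0.003137; check Q = 69.12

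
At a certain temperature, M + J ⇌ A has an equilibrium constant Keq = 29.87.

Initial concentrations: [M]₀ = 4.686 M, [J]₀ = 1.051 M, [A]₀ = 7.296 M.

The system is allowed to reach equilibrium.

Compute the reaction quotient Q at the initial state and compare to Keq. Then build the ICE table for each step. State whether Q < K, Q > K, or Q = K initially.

Q₀ = 1.481; Q < K (proceeds forward)

Q₀ = 1.481 vs Keq = 29.87 ⇒ Q<K, forward
Step 1:
                   M          J          A
  I            4.686      1.051      7.296
  C          -0.9763    -0.9763     0.9763
  E             3.71    0.07466      8.272
  solve Keq expr → x = 0.9763; check Q = 29.87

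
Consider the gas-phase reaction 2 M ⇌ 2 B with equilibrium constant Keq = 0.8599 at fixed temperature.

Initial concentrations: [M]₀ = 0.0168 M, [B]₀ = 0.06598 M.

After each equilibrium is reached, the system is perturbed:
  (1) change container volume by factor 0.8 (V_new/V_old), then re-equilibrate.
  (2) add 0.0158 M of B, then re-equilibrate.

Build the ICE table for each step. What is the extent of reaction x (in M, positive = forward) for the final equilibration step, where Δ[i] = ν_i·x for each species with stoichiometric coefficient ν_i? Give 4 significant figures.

x = -0.004099 M

Q₀ = 15.42 vs Keq = 0.8599 ⇒ Q>K, reverse
Step 1:
                  M         B
  init       0.0168   0.06598
  Δ         0.02615  -0.02615
  eq        0.04295   0.03983
  solve Keq expr → x = -0.01308; check Q = 0.8599
Then change container volume by factor 0.8 (V_new/V_old).
Step 2:
                  M         B
  init      0.05369   0.04979
  Δ               0         0
  eq        0.05369   0.04979
  solve Keq expr → x = 0; check Q = 0.8599
Then add 0.0158 M of B.
Step 3:
                  M         B
  init      0.05369   0.06559
  Δ        0.008198 -0.008198
  eq        0.06189   0.05739
  solve Keq expr → x = -0.004099; check Q = 0.8599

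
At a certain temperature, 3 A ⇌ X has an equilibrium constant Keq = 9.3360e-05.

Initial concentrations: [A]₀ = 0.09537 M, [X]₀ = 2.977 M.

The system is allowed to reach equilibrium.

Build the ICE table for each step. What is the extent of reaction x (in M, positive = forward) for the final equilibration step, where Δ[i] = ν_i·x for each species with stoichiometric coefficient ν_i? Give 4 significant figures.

x = -2.913 M

Q₀ = 3432 vs Keq = 9.3360e-05 ⇒ Q>K, reverse
Step 1:
                  A         X
  I         0.09537     2.977
  C           8.738    -2.913
  E           8.833   0.06435
  solve Keq expr → x = -2.913; check Q = 9.3360e-05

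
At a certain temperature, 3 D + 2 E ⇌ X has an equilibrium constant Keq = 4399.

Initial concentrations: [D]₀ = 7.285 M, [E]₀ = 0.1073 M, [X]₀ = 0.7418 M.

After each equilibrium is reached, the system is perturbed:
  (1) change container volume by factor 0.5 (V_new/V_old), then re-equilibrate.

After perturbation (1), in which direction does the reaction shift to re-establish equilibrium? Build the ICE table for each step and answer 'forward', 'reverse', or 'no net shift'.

Direction: forward

Q₀ = 0.1666 vs Keq = 4399 ⇒ Q<K, forward
Step 1:
                  D         E         X
  Initial     7.285    0.1073    0.7418
  Change    -0.1599   -0.1066    0.0533
  Equil       7.125 7.0688e-04    0.7951
  solve Keq expr → x = 0.0533; check Q = 4399
Then change container volume by factor 0.5 (V_new/V_old).
Step 2:
                  D         E         X
  Initial     14.25  0.001414      1.59
  Change   -0.00159  -0.00106 5.3010e-04
  Equil       14.25 3.5356e-04     1.591
  solve Keq expr → x = 5.3010e-04; check Q = 4399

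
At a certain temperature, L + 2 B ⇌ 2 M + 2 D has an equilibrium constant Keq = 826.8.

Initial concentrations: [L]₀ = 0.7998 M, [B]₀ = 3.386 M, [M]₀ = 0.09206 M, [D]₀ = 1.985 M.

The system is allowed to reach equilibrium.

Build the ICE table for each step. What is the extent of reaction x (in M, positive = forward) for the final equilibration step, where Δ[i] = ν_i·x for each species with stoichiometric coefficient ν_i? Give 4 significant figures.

Q₀ = 0.003642 vs Keq = 826.8 ⇒ Q<K, forward
Step 1:
                   L          B          M          D
  I           0.7998      3.386    0.09206      1.985
  C          -0.7869     -1.574      1.574      1.574
  E          0.01294      1.812      1.666      3.559
  solve Keq expr → x = 0.7869; check Q = 826.8

x = 0.7869 M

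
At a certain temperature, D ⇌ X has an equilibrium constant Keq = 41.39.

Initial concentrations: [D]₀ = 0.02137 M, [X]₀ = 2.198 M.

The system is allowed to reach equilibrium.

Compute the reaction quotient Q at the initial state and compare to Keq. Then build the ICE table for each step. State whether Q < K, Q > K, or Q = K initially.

Q₀ = 102.9 vs Keq = 41.39 ⇒ Q>K, reverse
Step 1:
                  D         X
  I         0.02137     2.198
  C         0.03099  -0.03099
  E         0.05236     2.167
  solve Keq expr → x = -0.03099; check Q = 41.39

Q₀ = 102.9; Q > K (proceeds reverse)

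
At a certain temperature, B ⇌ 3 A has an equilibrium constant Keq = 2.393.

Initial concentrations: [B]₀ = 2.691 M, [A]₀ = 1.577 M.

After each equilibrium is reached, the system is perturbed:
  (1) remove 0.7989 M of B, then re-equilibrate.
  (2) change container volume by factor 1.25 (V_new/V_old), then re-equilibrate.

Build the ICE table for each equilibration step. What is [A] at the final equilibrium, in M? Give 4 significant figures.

Q₀ = 1.457 vs Keq = 2.393 ⇒ Q<K, forward
Step 1:
                  B         A
  I           2.691     1.577
  C        -0.08767     0.263
  E           2.603      1.84
  solve Keq expr → x = 0.08767; check Q = 2.393
Then remove 0.7989 M of B.
Step 2:
                  B         A
  I           1.804      1.84
  C         0.06418   -0.1925
  E           1.869     1.647
  solve Keq expr → x = -0.06418; check Q = 2.393
Then change container volume by factor 1.25 (V_new/V_old).
Step 3:
                  B         A
  I           1.495     1.318
  C        -0.06318    0.1895
  E           1.432     1.508
  solve Keq expr → x = 0.06318; check Q = 2.393

[A]_eq = 1.508 M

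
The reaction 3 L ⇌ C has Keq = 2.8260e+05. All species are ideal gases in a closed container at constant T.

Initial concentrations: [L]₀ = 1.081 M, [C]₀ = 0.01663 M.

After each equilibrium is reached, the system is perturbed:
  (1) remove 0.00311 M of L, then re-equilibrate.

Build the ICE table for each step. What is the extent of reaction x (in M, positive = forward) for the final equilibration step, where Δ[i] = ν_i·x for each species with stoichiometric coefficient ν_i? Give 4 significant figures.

Q₀ = 0.01316 vs Keq = 2.8260e+05 ⇒ Q<K, forward
Step 1:
                  L         C
  init        1.081   0.01663
  Δ           -1.07    0.3567
  eq        0.01097    0.3733
  solve Keq expr → x = 0.3567; check Q = 2.8260e+05
Then remove 0.00311 M of L.
Step 2:
                  L         C
  init     0.007862    0.3733
  Δ          0.0031 -0.001033
  eq        0.01096    0.3723
  solve Keq expr → x = -0.001033; check Q = 2.8260e+05

x = -0.001033 M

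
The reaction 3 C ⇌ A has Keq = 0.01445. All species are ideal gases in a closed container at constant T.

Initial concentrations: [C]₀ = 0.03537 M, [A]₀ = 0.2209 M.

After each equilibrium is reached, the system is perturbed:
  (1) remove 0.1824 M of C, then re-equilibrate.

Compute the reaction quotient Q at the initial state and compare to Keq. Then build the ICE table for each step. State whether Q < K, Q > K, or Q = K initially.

Q₀ = 4992 vs Keq = 0.01445 ⇒ Q>K, reverse
Step 1:
                   C          A
  I          0.03537     0.2209
  C           0.6488    -0.2163
  E           0.6842   0.004628
  solve Keq expr → x = -0.2163; check Q = 0.01445
Then remove 0.1824 M of C.
Step 2:
                   C          A
  I           0.5018   0.004628
  C         0.008136  -0.002712
  E           0.5099   0.001916
  solve Keq expr → x = -0.002712; check Q = 0.01445

Q₀ = 4992; Q > K (proceeds reverse)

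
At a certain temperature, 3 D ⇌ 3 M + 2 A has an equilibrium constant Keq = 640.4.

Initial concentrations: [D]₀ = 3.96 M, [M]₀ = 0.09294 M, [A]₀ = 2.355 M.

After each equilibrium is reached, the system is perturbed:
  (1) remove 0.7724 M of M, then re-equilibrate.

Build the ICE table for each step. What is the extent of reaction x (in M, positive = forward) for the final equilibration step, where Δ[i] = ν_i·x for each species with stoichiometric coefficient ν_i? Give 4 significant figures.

Q₀ = 7.1698e-05 vs Keq = 640.4 ⇒ Q<K, forward
Step 1:
                  D         M         A
  Initial      3.96   0.09294     2.355
  Change     -3.002     3.002     2.001
  Equil      0.9578     3.095     4.356
  solve Keq expr → x = 1.001; check Q = 640.4
Then remove 0.7724 M of M.
Step 2:
                  D         M         A
  Initial    0.9578     2.323     4.356
  Change    -0.1722    0.1722    0.1148
  Equil      0.7856     2.495     4.471
  solve Keq expr → x = 0.05741; check Q = 640.4

x = 0.05741 M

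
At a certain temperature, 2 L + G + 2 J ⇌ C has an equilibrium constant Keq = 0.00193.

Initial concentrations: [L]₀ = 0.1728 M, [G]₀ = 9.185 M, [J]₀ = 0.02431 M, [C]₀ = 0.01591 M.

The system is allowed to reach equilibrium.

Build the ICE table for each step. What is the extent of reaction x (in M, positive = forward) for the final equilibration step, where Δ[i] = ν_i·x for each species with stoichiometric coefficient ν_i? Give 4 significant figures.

x = -0.01591 M

Q₀ = 98.16 vs Keq = 0.00193 ⇒ Q>K, reverse
Step 1:
                    L           G           J           C
  init         0.1728       9.185     0.02431     0.01591
  Δ           0.03182     0.01591     0.03182    -0.01591
  eq           0.2046       9.201     0.05613  2.3420e-06
  solve Keq expr → x = -0.01591; check Q = 0.00193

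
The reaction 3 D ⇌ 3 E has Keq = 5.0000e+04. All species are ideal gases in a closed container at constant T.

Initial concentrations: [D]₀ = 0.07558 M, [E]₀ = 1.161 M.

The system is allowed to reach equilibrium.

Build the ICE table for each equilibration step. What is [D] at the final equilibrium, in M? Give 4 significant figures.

Q₀ = 3625 vs Keq = 5.0000e+04 ⇒ Q<K, forward
Step 1:
                  D         E
  Initial   0.07558     1.161
  Change    -0.0429    0.0429
  Equil     0.03268     1.204
  solve Keq expr → x = 0.0143; check Q = 5.0000e+04

[D]_eq = 0.03268 M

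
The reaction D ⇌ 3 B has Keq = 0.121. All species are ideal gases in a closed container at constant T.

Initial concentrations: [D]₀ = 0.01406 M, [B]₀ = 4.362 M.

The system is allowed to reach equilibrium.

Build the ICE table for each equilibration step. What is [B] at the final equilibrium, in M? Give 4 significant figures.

Q₀ = 5903 vs Keq = 0.121 ⇒ Q>K, reverse
Step 1:
                   D          B
  Initial    0.01406      4.362
  Change       1.275     -3.824
  Equil        1.289     0.5382
  solve Keq expr → x = -1.275; check Q = 0.121

[B]_eq = 0.5382 M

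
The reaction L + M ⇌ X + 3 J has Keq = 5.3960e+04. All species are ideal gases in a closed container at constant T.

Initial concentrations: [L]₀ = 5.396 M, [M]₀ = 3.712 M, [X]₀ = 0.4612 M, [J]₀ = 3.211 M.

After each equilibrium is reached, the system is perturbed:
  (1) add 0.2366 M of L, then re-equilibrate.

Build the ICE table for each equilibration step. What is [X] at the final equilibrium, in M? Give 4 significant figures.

[X]_eq = 4.07 M

Q₀ = 0.7623 vs Keq = 5.3960e+04 ⇒ Q<K, forward
Step 1:
                   L          M          X          J
  Initial      5.396      3.712     0.4612      3.211
  Change      -3.597     -3.597      3.597      10.79
  Equil        1.799     0.1148      4.058         14
  solve Keq expr → x = 3.597; check Q = 5.3960e+04
Then add 0.2366 M of L.
Step 2:
                   L          M          X          J
  Initial      2.035     0.1148      4.058         14
  Change    -0.01169   -0.01169    0.01169    0.03508
  Equil        2.024     0.1031       4.07      14.04
  solve Keq expr → x = 0.01169; check Q = 5.3960e+04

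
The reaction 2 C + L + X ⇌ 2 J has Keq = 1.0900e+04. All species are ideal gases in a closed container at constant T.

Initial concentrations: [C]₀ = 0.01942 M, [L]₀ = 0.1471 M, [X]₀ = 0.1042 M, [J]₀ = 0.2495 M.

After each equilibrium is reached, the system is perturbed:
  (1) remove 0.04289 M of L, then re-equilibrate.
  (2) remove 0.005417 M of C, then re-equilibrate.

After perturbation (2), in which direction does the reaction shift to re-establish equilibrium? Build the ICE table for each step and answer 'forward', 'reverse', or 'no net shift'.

Direction: reverse

Q₀ = 1.0769e+04 vs Keq = 1.0900e+04 ⇒ Q<K, forward
Step 1:
                  C         L         X         J
  Initial   0.01942    0.1471    0.1042    0.2495
  Change  -1.0146e-04 -5.0730e-05 -5.0730e-05 1.0146e-04
  Equil     0.01932     0.147    0.1041    0.2496
  solve Keq expr → x = 5.0730e-05; check Q = 1.0900e+04
Then remove 0.04289 M of L.
Step 2:
                  C         L         X         J
  Initial   0.01932    0.1042    0.1041    0.2496
  Change   0.003031  0.001516  0.001516 -0.003031
  Equil     0.02235    0.1057    0.1057    0.2466
  solve Keq expr → x = -0.001516; check Q = 1.0900e+04
Then remove 0.005417 M of C.
Step 3:
                  C         L         X         J
  Initial   0.01693    0.1057    0.1057    0.2466
  Change   0.004543  0.002272  0.002272 -0.004543
  Equil     0.02148    0.1079    0.1079     0.242
  solve Keq expr → x = -0.002272; check Q = 1.0900e+04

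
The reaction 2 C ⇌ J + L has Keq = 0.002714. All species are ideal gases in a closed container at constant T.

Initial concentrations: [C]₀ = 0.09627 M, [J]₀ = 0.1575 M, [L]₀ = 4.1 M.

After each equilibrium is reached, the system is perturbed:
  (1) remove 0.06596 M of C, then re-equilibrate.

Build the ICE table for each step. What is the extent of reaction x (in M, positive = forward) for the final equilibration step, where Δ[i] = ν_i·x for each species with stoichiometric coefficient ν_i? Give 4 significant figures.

x = -3.4298e-05 M

Q₀ = 69.68 vs Keq = 0.002714 ⇒ Q>K, reverse
Step 1:
                  C         J         L
  Initial   0.09627    0.1575       4.1
  Change     0.3148   -0.1574   -0.1574
  Equil       0.411 1.1630e-04     3.943
  solve Keq expr → x = -0.1574; check Q = 0.002714
Then remove 0.06596 M of C.
Step 2:
                  C         J         L
  Initial    0.3451 1.1630e-04     3.943
  Change  6.8597e-05 -3.4298e-05 -3.4298e-05
  Equil      0.3451 8.2004e-05     3.943
  solve Keq expr → x = -3.4298e-05; check Q = 0.002714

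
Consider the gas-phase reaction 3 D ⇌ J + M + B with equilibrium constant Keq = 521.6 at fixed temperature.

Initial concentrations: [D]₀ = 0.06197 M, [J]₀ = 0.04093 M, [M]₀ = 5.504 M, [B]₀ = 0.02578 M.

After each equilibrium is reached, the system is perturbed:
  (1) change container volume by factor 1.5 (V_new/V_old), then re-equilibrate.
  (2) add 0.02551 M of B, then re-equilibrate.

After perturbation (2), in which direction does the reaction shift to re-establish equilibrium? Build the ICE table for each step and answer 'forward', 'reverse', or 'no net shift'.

Direction: reverse

Q₀ = 24.4 vs Keq = 521.6 ⇒ Q<K, forward
Step 1:
                   D          J          M          B
  Initial    0.06197    0.04093      5.504    0.02578
  Change    -0.03452    0.01151    0.01151    0.01151
  Equil      0.02745    0.05244      5.516    0.03729
  solve Keq expr → x = 0.01151; check Q = 521.6
Then change container volume by factor 1.5 (V_new/V_old).
Step 2:
                   D          J          M          B
  Initial     0.0183    0.03496      3.677    0.02486
  Change           0          0          0          0
  Equil       0.0183    0.03496      3.677    0.02486
  solve Keq expr → x = 0; check Q = 521.6
Then add 0.02551 M of B.
Step 3:
                   D          J          M          B
  Initial     0.0183    0.03496      3.677    0.05037
  Change    0.004312  -0.001437  -0.001437  -0.001437
  Equil      0.02261    0.03352      3.676    0.04893
  solve Keq expr → x = -0.001437; check Q = 521.6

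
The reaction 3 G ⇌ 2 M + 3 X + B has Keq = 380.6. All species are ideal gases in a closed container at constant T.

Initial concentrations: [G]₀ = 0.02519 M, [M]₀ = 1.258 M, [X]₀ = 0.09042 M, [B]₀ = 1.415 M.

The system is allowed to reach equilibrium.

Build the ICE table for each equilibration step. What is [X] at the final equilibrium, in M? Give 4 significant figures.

Q₀ = 103.6 vs Keq = 380.6 ⇒ Q<K, forward
Step 1:
                    G           M           X           B
  init        0.02519       1.258     0.09042       1.415
  Δ         -0.007462    0.004975    0.007462    0.002487
  eq          0.01773       1.263     0.09788       1.417
  solve Keq expr → x = 0.002487; check Q = 380.6

[X]_eq = 0.09788 M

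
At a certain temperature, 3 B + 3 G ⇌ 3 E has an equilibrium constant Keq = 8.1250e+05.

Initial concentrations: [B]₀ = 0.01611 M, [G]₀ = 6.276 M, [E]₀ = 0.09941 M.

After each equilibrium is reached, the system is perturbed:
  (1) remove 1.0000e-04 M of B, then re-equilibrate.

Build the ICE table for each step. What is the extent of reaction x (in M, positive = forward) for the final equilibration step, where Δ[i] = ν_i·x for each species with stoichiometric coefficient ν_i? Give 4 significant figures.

x = -3.3275e-05 M

Q₀ = 0.9505 vs Keq = 8.1250e+05 ⇒ Q<K, forward
Step 1:
                   B          G          E
  I          0.01611      6.276    0.09941
  C         -0.01591   -0.01591    0.01591
  E       1.9742e-04       6.26     0.1153
  solve Keq expr → x = 0.005304; check Q = 8.1250e+05
Then remove 1.0000e-04 M of B.
Step 2:
                   B          G          E
  I       9.7421e-05       6.26     0.1153
  C       9.9826e-05 9.9826e-05 -9.9826e-05
  E       1.9725e-04       6.26     0.1152
  solve Keq expr → x = -3.3275e-05; check Q = 8.1250e+05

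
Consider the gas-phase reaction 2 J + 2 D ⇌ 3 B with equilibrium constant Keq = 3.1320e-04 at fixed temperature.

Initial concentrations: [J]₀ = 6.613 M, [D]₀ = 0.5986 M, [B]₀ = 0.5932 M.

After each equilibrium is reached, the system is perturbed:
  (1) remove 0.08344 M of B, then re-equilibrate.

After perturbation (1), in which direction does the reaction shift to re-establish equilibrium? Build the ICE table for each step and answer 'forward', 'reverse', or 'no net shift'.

Q₀ = 0.01332 vs Keq = 3.1320e-04 ⇒ Q>K, reverse
Step 1:
                   J          D          B
  Initial      6.613     0.5986     0.5932
  Change       0.249      0.249    -0.3736
  Equil        6.862     0.8476     0.2196
  solve Keq expr → x = -0.1245; check Q = 3.1320e-04
Then remove 0.08344 M of B.
Step 2:
                   J          D          B
  Initial      6.862     0.8476     0.1362
  Change    -0.04923   -0.04923    0.07384
  Equil        6.813     0.7984       0.21
  solve Keq expr → x = 0.02461; check Q = 3.1320e-04

Direction: forward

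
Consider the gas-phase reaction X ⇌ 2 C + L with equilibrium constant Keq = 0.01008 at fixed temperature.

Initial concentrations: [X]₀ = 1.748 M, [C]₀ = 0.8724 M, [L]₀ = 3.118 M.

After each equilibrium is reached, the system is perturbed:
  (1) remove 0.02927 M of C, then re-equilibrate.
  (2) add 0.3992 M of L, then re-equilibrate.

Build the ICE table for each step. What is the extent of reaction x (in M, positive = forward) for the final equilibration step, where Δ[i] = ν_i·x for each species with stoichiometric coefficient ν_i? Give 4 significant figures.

x = -0.002859 M

Q₀ = 1.358 vs Keq = 0.01008 ⇒ Q>K, reverse
Step 1:
                   X          C          L
  init         1.748     0.8724      3.118
  Δ           0.3917    -0.7835    -0.3917
  eq            2.14    0.08895      2.726
  solve Keq expr → x = -0.3917; check Q = 0.01008
Then remove 0.02927 M of C.
Step 2:
                   X          C          L
  init          2.14    0.05968      2.726
  Δ         -0.01437    0.02874    0.01437
  eq           2.125    0.08841      2.741
  solve Keq expr → x = 0.01437; check Q = 0.01008
Then add 0.3992 M of L.
Step 3:
                   X          C          L
  init         2.125    0.08841       3.14
  Δ         0.002859  -0.005718  -0.002859
  eq           2.128     0.0827      3.137
  solve Keq expr → x = -0.002859; check Q = 0.01008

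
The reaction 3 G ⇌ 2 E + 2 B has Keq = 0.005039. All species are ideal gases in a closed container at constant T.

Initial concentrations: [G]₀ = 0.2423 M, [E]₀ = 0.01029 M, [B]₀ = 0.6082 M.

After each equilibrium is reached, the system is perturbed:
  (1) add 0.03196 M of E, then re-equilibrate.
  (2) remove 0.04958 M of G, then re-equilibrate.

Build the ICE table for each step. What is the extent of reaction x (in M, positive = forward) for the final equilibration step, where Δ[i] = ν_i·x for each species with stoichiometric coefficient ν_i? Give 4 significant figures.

Q₀ = 0.002753 vs Keq = 0.005039 ⇒ Q<K, forward
Step 1:
                    G           E           B
  I            0.2423     0.01029      0.6082
  C         -0.004732    0.003155    0.003155
  E            0.2376     0.01344      0.6114
  solve Keq expr → x = 0.001577; check Q = 0.005039
Then add 0.03196 M of E.
Step 2:
                    G           E           B
  I            0.2376      0.0454      0.6114
  C           0.04126     -0.0275     -0.0275
  E            0.2788      0.0179      0.5839
  solve Keq expr → x = -0.01375; check Q = 0.005039
Then remove 0.04958 M of G.
Step 3:
                    G           E           B
  I            0.2292      0.0179      0.5839
  C          0.005913   -0.003942   -0.003942
  E            0.2352     0.01396      0.5799
  solve Keq expr → x = -0.001971; check Q = 0.005039

x = -0.001971 M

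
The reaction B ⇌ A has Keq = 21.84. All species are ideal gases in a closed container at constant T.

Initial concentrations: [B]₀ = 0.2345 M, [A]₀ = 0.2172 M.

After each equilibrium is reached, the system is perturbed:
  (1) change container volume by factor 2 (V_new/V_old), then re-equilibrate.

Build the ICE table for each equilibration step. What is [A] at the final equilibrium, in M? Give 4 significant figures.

[A]_eq = 0.216 M

Q₀ = 0.9262 vs Keq = 21.84 ⇒ Q<K, forward
Step 1:
                  B         A
  I          0.2345    0.2172
  C         -0.2147    0.2147
  E         0.01978    0.4319
  solve Keq expr → x = 0.2147; check Q = 21.84
Then change container volume by factor 2 (V_new/V_old).
Step 2:
                  B         A
  I        0.009888     0.216
  C               0         0
  E        0.009888     0.216
  solve Keq expr → x = 0; check Q = 21.84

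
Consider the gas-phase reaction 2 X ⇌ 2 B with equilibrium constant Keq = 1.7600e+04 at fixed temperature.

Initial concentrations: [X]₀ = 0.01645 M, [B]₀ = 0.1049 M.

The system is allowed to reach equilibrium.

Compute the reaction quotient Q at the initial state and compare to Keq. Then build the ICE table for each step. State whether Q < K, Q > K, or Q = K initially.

Q₀ = 40.66 vs Keq = 1.7600e+04 ⇒ Q<K, forward
Step 1:
                  X         B
  I         0.01645    0.1049
  C        -0.01554   0.01554
  E       9.0787e-04    0.1204
  solve Keq expr → x = 0.007771; check Q = 1.7600e+04

Q₀ = 40.66; Q < K (proceeds forward)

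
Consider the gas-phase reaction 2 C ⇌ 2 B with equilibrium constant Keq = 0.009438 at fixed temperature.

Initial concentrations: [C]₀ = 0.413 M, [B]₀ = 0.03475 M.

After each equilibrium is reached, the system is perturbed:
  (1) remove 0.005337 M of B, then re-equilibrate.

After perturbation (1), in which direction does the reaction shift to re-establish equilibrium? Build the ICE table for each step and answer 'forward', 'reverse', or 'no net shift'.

Q₀ = 0.00708 vs Keq = 0.009438 ⇒ Q<K, forward
Step 1:
                   C          B
  Initial      0.413    0.03475
  Change   -0.004897   0.004897
  Equil       0.4081    0.03965
  solve Keq expr → x = 0.002448; check Q = 0.009438
Then remove 0.005337 M of B.
Step 2:
                   C          B
  Initial     0.4081    0.03431
  Change   -0.004864   0.004864
  Equil       0.4032    0.03917
  solve Keq expr → x = 0.002432; check Q = 0.009438

Direction: forward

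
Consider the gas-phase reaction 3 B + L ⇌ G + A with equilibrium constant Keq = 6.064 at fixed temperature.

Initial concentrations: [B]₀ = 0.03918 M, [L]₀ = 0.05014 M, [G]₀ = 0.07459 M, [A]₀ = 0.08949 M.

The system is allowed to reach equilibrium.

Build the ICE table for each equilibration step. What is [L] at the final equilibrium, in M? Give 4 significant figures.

Q₀ = 2213 vs Keq = 6.064 ⇒ Q>K, reverse
Step 1:
                    B           L           G           A
  Initial     0.03918     0.05014     0.07459     0.08949
  Change       0.1135     0.03783    -0.03783    -0.03783
  Equil        0.1527     0.08797     0.03676     0.05166
  solve Keq expr → x = -0.03783; check Q = 6.064

[L]_eq = 0.08797 M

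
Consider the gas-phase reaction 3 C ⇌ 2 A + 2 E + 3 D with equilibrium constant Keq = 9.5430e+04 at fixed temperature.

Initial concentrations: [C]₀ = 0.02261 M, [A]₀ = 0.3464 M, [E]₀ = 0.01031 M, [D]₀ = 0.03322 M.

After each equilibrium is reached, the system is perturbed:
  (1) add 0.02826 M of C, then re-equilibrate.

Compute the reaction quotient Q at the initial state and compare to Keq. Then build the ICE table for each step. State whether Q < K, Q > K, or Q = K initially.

Q₀ = 4.0455e-05; Q < K (proceeds forward)

Q₀ = 4.0455e-05 vs Keq = 9.5430e+04 ⇒ Q<K, forward
Step 1:
                  C         A         E         D
  I         0.02261    0.3464   0.01031   0.03322
  C        -0.02256   0.01504   0.01504   0.02256
  E       5.3441e-05    0.3614   0.02535   0.05578
  solve Keq expr → x = 0.007519; check Q = 9.5430e+04
Then add 0.02826 M of C.
Step 2:
                  C         A         E         D
  I         0.02831    0.3614   0.02535   0.05578
  C        -0.02819    0.0188    0.0188   0.02819
  E       1.2046e-04    0.3802   0.04414   0.08397
  solve Keq expr → x = 0.009398; check Q = 9.5430e+04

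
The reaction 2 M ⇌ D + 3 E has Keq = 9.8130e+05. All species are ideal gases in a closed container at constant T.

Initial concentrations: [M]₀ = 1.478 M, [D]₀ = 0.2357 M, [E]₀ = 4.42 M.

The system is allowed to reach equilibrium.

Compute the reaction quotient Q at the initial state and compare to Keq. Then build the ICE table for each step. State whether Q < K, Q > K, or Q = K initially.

Q₀ = 9.317; Q < K (proceeds forward)

Q₀ = 9.317 vs Keq = 9.8130e+05 ⇒ Q<K, forward
Step 1:
                  M         D         E
  I           1.478    0.2357      4.42
  C          -1.461    0.7306     2.192
  E         0.01687    0.9663     6.612
  solve Keq expr → x = 0.7306; check Q = 9.8130e+05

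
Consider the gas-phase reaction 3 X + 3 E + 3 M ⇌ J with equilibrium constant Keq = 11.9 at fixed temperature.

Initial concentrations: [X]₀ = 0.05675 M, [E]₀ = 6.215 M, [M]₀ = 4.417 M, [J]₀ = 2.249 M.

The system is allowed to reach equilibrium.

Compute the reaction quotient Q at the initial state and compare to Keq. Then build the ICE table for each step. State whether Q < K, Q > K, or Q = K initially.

Q₀ = 0.5948; Q < K (proceeds forward)

Q₀ = 0.5948 vs Keq = 11.9 ⇒ Q<K, forward
Step 1:
                    X           E           M           J
  I           0.05675       6.215       4.417       2.249
  C          -0.03552    -0.03552    -0.03552     0.01184
  E           0.02123       6.179       4.381       2.261
  solve Keq expr → x = 0.01184; check Q = 11.9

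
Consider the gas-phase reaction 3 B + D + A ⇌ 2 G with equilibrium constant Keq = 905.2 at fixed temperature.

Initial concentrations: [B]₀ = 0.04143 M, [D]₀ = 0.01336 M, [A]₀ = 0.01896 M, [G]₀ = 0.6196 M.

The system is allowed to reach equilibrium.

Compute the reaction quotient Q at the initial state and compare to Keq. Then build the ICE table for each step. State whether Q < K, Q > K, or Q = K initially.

Q₀ = 2.1312e+07; Q > K (proceeds reverse)

Q₀ = 2.1312e+07 vs Keq = 905.2 ⇒ Q>K, reverse
Step 1:
                    B           D           A           G
  init        0.04143     0.01336     0.01896      0.6196
  Δ            0.2461     0.08205     0.08205     -0.1641
  eq           0.2876     0.09541       0.101      0.4555
  solve Keq expr → x = -0.08205; check Q = 905.2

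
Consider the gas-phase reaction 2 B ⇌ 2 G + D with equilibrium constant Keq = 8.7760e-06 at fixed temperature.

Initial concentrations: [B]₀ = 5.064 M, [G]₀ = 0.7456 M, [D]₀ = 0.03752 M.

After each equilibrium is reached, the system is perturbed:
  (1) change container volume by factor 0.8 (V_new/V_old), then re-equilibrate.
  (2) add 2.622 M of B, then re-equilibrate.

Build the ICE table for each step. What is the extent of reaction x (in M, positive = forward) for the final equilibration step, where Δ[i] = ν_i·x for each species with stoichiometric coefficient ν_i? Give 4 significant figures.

x = 5.0268e-04 M

Q₀ = 8.1337e-04 vs Keq = 8.7760e-06 ⇒ Q>K, reverse
Step 1:
                  B         G         D
  I           5.064    0.7456   0.03752
  C         0.07401  -0.07401  -0.03701
  E           5.138    0.6716 5.1367e-04
  solve Keq expr → x = -0.03701; check Q = 8.7760e-06
Then change container volume by factor 0.8 (V_new/V_old).
Step 2:
                  B         G         D
  I           6.423    0.8395 6.4208e-04
  C       2.5612e-04 -2.5612e-04 -1.2806e-04
  E           6.423    0.8392 5.1402e-04
  solve Keq expr → x = -1.2806e-04; check Q = 8.7760e-06
Then add 2.622 M of B.
Step 3:
                  B         G         D
  I           9.045    0.8392 5.1402e-04
  C       -0.001005  0.001005 5.0268e-04
  E           9.044    0.8402  0.001017
  solve Keq expr → x = 5.0268e-04; check Q = 8.7760e-06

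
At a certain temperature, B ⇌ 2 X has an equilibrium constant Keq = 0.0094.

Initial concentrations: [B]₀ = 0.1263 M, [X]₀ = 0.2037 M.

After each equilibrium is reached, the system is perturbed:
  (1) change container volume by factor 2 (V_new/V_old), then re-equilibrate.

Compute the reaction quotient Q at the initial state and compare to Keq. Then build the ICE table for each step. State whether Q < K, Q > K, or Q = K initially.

Q₀ = 0.3285; Q > K (proceeds reverse)

Q₀ = 0.3285 vs Keq = 0.0094 ⇒ Q>K, reverse
Step 1:
                   B          X
  init        0.1263     0.2037
  Δ          0.07984    -0.1597
  eq          0.2061    0.04402
  solve Keq expr → x = -0.07984; check Q = 0.0094
Then change container volume by factor 2 (V_new/V_old).
Step 2:
                   B          X
  init        0.1031    0.02201
  Δ        -0.004235   0.008471
  eq         0.09883    0.03048
  solve Keq expr → x = 0.004235; check Q = 0.0094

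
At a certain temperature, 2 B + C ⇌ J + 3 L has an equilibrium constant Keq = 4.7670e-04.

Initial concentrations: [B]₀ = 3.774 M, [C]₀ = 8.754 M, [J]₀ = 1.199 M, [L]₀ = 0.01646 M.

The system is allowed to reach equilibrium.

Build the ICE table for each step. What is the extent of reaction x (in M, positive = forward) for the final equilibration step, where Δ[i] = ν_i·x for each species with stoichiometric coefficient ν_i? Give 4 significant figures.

Q₀ = 4.2884e-08 vs Keq = 4.7670e-04 ⇒ Q<K, forward
Step 1:
                   B          C          J          L
  I            3.774      8.754      1.199    0.01646
  C          -0.2168    -0.1084     0.1084     0.3252
  E            3.557      8.646      1.307     0.3417
  solve Keq expr → x = 0.1084; check Q = 4.7670e-04

x = 0.1084 M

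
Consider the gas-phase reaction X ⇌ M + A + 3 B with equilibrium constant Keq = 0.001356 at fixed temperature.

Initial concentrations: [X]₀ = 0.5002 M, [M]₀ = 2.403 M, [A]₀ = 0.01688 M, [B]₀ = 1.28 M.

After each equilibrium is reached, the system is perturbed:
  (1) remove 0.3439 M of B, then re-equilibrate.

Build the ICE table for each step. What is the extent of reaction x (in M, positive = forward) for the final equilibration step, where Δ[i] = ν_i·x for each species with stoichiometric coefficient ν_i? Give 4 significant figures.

Q₀ = 0.1701 vs Keq = 0.001356 ⇒ Q>K, reverse
Step 1:
                    X           M           A           B
  init         0.5002       2.403     0.01688        1.28
  Δ           0.01672    -0.01672    -0.01672    -0.05017
  eq           0.5169       2.386  1.5792e-04        1.23
  solve Keq expr → x = -0.01672; check Q = 0.001356
Then remove 0.3439 M of B.
Step 2:
                    X           M           A           B
  init         0.5169       2.386  1.5792e-04      0.8859
  Δ       -2.6313e-04  2.6313e-04  2.6313e-04  7.8939e-04
  eq           0.5167       2.387  4.2105e-04      0.8867
  solve Keq expr → x = 2.6313e-04; check Q = 0.001356

x = 2.6313e-04 M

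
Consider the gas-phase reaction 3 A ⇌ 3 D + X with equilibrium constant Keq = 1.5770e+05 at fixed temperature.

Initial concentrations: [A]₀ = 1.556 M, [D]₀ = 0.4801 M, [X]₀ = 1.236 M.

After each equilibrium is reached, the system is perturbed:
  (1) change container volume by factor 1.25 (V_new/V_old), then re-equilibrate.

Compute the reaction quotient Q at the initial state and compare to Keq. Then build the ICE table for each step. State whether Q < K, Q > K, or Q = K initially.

Q₀ = 0.03631 vs Keq = 1.5770e+05 ⇒ Q<K, forward
Step 1:
                    A           D           X
  Initial       1.556      0.4801       1.236
  Change       -1.512       1.512      0.5039
  Equil       0.04434       1.992        1.74
  solve Keq expr → x = 0.5039; check Q = 1.5770e+05
Then change container volume by factor 1.25 (V_new/V_old).
Step 2:
                    A           D           X
  Initial     0.03547       1.593       1.392
  Change    -0.002485    0.002485  8.2828e-04
  Equil       0.03299       1.596       1.393
  solve Keq expr → x = 8.2828e-04; check Q = 1.5770e+05

Q₀ = 0.03631; Q < K (proceeds forward)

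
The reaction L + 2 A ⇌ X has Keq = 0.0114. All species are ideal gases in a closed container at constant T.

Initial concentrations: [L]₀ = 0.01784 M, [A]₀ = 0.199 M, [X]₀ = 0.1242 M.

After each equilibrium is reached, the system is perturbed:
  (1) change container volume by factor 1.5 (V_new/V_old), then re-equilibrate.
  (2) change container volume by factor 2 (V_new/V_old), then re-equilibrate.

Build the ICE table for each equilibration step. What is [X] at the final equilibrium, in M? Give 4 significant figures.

Q₀ = 175.8 vs Keq = 0.0114 ⇒ Q>K, reverse
Step 1:
                   L          A          X
  init       0.01784      0.199     0.1242
  Δ           0.1239     0.2478    -0.1239
  eq          0.1417     0.4468 3.2245e-04
  solve Keq expr → x = -0.1239; check Q = 0.0114
Then change container volume by factor 1.5 (V_new/V_old).
Step 2:
                   L          A          X
  init       0.09448     0.2978 2.1497e-04
  Δ       1.1915e-04 2.3831e-04 -1.1915e-04
  eq          0.0946     0.2981 9.5816e-05
  solve Keq expr → x = -1.1915e-04; check Q = 0.0114
Then change container volume by factor 2 (V_new/V_old).
Step 3:
                   L          A          X
  init        0.0473      0.149 4.7908e-05
  Δ       3.5910e-05 7.1820e-05 -3.5910e-05
  eq         0.04733     0.1491 1.1998e-05
  solve Keq expr → x = -3.5910e-05; check Q = 0.0114

[X]_eq = 1.1998e-05 M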